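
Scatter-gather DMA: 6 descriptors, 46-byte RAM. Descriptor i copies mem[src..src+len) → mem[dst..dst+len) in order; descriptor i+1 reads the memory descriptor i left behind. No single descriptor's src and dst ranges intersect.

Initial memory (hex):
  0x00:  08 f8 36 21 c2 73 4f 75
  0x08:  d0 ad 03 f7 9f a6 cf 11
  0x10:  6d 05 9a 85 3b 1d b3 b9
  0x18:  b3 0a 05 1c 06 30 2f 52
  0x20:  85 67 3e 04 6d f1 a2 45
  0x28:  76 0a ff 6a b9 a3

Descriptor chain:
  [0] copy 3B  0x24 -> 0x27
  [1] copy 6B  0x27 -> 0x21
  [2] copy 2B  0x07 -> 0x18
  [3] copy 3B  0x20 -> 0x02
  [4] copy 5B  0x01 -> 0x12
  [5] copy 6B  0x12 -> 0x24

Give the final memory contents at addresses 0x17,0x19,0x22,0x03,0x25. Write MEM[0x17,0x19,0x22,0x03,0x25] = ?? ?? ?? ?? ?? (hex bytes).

MEM[0x17,0x19,0x22,0x03,0x25] = b9 d0 f1 6d 85

  after D0: wrote 3B at 0x27 = 6df1a2
  after D1: wrote 6B at 0x21 = 6df1a2ff6ab9
  after D2: wrote 2B at 0x18 = 75d0
  after D3: wrote 3B at 0x02 = 856df1
  after D4: wrote 5B at 0x12 = f8856df173
  after D5: wrote 6B at 0x24 = f8856df173b9
query mem[0x17]=0xb9, mem[0x19]=0xd0, mem[0x22]=0xf1, mem[0x03]=0x6d, mem[0x25]=0x85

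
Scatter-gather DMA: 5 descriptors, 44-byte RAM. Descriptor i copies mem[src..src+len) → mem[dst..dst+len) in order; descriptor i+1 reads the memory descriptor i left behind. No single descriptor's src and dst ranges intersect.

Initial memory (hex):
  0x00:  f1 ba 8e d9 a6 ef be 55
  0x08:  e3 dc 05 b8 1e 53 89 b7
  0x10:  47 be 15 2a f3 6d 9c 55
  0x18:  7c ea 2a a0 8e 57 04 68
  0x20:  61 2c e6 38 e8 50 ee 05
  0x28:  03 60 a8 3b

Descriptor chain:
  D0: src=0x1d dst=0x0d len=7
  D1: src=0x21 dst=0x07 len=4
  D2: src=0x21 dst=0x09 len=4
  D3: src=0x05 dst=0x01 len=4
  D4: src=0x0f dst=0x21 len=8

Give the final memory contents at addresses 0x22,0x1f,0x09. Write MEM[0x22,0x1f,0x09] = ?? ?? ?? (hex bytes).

MEM[0x22,0x1f,0x09] = 61 68 2c

#0 dst[0x0d+7] := {0x57,0x04,0x68,0x61,0x2c,0xe6,0x38}
#1 dst[0x07+4] := {0x2c,0xe6,0x38,0xe8}
#2 dst[0x09+4] := {0x2c,0xe6,0x38,0xe8}
#3 dst[0x01+4] := {0xef,0xbe,0x2c,0xe6}
#4 dst[0x21+8] := {0x68,0x61,0x2c,0xe6,0x38,0xf3,0x6d,0x9c}
query mem[0x22]=0x61, mem[0x1f]=0x68, mem[0x09]=0x2c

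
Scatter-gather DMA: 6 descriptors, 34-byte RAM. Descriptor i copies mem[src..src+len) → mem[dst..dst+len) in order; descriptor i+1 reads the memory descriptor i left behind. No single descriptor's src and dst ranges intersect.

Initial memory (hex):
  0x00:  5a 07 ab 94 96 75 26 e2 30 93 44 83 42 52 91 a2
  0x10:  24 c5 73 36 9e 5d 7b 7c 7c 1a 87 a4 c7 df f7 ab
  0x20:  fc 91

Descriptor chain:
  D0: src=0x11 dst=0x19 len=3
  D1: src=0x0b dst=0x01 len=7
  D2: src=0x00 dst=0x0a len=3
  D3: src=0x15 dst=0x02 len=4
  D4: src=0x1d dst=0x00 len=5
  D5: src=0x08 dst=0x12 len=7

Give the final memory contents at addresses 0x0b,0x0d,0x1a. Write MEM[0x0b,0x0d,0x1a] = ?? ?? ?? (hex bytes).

  after D0: wrote 3B at 0x19 = c57336
  after D1: wrote 7B at 0x01 = 83425291a224c5
  after D2: wrote 3B at 0x0a = 5a8342
  after D3: wrote 4B at 0x02 = 5d7b7c7c
  after D4: wrote 5B at 0x00 = dff7abfc91
  after D5: wrote 7B at 0x12 = 30935a83425291
query mem[0x0b]=0x83, mem[0x0d]=0x52, mem[0x1a]=0x73

MEM[0x0b,0x0d,0x1a] = 83 52 73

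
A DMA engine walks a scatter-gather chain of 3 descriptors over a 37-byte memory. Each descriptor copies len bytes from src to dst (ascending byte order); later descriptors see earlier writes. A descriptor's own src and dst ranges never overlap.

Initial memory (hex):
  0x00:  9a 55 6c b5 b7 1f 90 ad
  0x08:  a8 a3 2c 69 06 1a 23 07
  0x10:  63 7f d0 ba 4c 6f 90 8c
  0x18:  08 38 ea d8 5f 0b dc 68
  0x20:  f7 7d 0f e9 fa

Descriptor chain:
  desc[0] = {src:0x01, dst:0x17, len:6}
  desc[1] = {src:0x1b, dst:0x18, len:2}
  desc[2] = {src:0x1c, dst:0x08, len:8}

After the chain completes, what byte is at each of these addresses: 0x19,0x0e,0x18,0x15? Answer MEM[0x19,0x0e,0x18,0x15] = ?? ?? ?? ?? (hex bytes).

MEM[0x19,0x0e,0x18,0x15] = 90 0f 1f 6f

#0 dst[0x17+6] := {0x55,0x6c,0xb5,0xb7,0x1f,0x90}
#1 dst[0x18+2] := {0x1f,0x90}
#2 dst[0x08+8] := {0x90,0x0b,0xdc,0x68,0xf7,0x7d,0x0f,0xe9}
query mem[0x19]=0x90, mem[0x0e]=0x0f, mem[0x18]=0x1f, mem[0x15]=0x6f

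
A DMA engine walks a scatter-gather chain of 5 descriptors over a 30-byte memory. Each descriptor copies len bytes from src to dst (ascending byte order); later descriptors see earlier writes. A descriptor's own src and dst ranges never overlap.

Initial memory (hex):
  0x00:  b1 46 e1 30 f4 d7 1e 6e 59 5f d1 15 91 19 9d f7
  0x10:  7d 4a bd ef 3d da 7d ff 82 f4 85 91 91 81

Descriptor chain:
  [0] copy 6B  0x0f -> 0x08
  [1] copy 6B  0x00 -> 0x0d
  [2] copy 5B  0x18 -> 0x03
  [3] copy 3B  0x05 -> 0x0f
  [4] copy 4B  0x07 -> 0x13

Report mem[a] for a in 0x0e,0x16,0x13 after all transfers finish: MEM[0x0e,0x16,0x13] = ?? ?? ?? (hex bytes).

  after D0: wrote 6B at 0x08 = f77d4abdef3d
  after D1: wrote 6B at 0x0d = b146e130f4d7
  after D2: wrote 5B at 0x03 = 82f4859191
  after D3: wrote 3B at 0x0f = 859191
  after D4: wrote 4B at 0x13 = 91f77d4a
query mem[0x0e]=0x46, mem[0x16]=0x4a, mem[0x13]=0x91

MEM[0x0e,0x16,0x13] = 46 4a 91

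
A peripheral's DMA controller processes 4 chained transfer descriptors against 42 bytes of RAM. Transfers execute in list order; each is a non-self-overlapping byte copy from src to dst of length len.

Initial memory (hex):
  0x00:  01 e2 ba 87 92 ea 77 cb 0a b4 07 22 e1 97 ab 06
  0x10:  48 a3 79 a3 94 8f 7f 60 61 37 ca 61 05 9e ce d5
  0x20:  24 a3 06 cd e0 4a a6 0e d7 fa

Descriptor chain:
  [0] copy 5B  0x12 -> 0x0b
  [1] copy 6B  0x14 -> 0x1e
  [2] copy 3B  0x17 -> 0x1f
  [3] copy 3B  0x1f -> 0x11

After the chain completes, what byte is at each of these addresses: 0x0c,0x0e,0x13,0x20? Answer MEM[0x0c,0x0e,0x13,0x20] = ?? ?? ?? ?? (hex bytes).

MEM[0x0c,0x0e,0x13,0x20] = a3 8f 37 61

  after D0: wrote 5B at 0x0b = 79a3948f7f
  after D1: wrote 6B at 0x1e = 948f7f606137
  after D2: wrote 3B at 0x1f = 606137
  after D3: wrote 3B at 0x11 = 606137
query mem[0x0c]=0xa3, mem[0x0e]=0x8f, mem[0x13]=0x37, mem[0x20]=0x61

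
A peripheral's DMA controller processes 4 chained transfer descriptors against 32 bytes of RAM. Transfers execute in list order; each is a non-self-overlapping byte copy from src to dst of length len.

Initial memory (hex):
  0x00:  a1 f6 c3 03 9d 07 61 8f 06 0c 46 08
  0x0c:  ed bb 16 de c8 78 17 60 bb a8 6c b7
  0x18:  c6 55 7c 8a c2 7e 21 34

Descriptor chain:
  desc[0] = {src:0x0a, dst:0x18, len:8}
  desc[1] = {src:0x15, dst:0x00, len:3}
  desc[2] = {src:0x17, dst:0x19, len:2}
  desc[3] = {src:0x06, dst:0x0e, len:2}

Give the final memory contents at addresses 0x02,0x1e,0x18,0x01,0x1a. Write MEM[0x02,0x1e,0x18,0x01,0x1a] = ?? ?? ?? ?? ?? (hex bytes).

D0: mem[0x18..0x1f] <- [46 08 ed bb 16 de c8 78]
D1: mem[0x00..0x02] <- [a8 6c b7]
D2: mem[0x19..0x1a] <- [b7 46]
D3: mem[0x0e..0x0f] <- [61 8f]
query mem[0x02]=0xb7, mem[0x1e]=0xc8, mem[0x18]=0x46, mem[0x01]=0x6c, mem[0x1a]=0x46

MEM[0x02,0x1e,0x18,0x01,0x1a] = b7 c8 46 6c 46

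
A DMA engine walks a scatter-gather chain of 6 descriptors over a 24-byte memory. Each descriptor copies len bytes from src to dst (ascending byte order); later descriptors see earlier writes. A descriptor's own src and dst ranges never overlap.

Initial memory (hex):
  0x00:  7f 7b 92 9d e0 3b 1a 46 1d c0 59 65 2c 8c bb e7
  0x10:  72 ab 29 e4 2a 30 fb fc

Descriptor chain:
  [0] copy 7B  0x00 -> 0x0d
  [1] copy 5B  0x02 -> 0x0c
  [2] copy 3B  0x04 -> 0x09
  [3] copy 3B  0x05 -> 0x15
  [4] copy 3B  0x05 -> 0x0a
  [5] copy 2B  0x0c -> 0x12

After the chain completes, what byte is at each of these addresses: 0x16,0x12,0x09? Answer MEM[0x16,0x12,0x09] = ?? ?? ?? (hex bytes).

MEM[0x16,0x12,0x09] = 1a 46 e0

[0] 0x00->0x0d len=7 : 7f 7b 92 9d e0 3b 1a
[1] 0x02->0x0c len=5 : 92 9d e0 3b 1a
[2] 0x04->0x09 len=3 : e0 3b 1a
[3] 0x05->0x15 len=3 : 3b 1a 46
[4] 0x05->0x0a len=3 : 3b 1a 46
[5] 0x0c->0x12 len=2 : 46 9d
query mem[0x16]=0x1a, mem[0x12]=0x46, mem[0x09]=0xe0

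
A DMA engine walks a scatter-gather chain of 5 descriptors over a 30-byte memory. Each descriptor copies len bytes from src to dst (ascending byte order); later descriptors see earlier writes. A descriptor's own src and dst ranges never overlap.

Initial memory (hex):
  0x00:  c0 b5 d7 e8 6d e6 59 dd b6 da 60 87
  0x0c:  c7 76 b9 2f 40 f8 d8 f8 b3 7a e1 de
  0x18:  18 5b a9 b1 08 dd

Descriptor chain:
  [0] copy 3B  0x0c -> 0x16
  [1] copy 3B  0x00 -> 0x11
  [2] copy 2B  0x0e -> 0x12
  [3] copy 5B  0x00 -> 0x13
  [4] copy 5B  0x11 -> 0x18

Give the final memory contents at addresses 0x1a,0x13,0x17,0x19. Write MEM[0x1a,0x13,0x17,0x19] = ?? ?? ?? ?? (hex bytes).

MEM[0x1a,0x13,0x17,0x19] = c0 c0 6d b9

  after D0: wrote 3B at 0x16 = c776b9
  after D1: wrote 3B at 0x11 = c0b5d7
  after D2: wrote 2B at 0x12 = b92f
  after D3: wrote 5B at 0x13 = c0b5d7e86d
  after D4: wrote 5B at 0x18 = c0b9c0b5d7
query mem[0x1a]=0xc0, mem[0x13]=0xc0, mem[0x17]=0x6d, mem[0x19]=0xb9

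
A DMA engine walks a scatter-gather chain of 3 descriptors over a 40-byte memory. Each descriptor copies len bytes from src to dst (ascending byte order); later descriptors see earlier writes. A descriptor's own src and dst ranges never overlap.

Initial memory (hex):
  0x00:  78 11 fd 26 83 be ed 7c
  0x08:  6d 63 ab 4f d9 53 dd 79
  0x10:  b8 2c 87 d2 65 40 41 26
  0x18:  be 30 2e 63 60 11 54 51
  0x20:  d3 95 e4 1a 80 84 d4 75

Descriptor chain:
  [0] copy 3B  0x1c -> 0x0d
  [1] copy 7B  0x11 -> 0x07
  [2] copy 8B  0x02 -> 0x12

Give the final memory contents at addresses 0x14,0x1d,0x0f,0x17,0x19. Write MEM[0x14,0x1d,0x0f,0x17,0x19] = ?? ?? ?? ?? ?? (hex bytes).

MEM[0x14,0x1d,0x0f,0x17,0x19] = 83 11 54 2c d2

D0: mem[0x0d..0x0f] <- [60 11 54]
D1: mem[0x07..0x0d] <- [2c 87 d2 65 40 41 26]
D2: mem[0x12..0x19] <- [fd 26 83 be ed 2c 87 d2]
query mem[0x14]=0x83, mem[0x1d]=0x11, mem[0x0f]=0x54, mem[0x17]=0x2c, mem[0x19]=0xd2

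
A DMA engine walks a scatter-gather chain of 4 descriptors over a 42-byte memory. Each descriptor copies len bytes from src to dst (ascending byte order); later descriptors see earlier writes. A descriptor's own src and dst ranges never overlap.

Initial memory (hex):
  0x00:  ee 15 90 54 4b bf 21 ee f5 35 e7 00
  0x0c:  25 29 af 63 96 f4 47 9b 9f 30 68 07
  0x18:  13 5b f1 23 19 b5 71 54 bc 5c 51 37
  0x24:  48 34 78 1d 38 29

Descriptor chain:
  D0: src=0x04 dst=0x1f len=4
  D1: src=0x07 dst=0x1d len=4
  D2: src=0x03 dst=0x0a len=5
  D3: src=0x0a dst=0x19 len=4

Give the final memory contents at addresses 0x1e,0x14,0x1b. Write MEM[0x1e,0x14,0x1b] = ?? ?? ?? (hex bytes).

[0] 0x04->0x1f len=4 : 4b bf 21 ee
[1] 0x07->0x1d len=4 : ee f5 35 e7
[2] 0x03->0x0a len=5 : 54 4b bf 21 ee
[3] 0x0a->0x19 len=4 : 54 4b bf 21
query mem[0x1e]=0xf5, mem[0x14]=0x9f, mem[0x1b]=0xbf

MEM[0x1e,0x14,0x1b] = f5 9f bf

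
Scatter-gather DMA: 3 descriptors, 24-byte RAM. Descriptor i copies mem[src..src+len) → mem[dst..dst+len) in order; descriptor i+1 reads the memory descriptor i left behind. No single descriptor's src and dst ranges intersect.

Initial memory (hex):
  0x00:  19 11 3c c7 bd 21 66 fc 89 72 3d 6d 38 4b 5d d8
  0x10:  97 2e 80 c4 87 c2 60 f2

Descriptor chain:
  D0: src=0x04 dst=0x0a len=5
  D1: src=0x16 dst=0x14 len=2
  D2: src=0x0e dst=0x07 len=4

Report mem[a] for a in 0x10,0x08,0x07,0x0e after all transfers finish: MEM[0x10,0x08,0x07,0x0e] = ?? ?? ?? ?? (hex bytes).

[0] 0x04->0x0a len=5 : bd 21 66 fc 89
[1] 0x16->0x14 len=2 : 60 f2
[2] 0x0e->0x07 len=4 : 89 d8 97 2e
query mem[0x10]=0x97, mem[0x08]=0xd8, mem[0x07]=0x89, mem[0x0e]=0x89

MEM[0x10,0x08,0x07,0x0e] = 97 d8 89 89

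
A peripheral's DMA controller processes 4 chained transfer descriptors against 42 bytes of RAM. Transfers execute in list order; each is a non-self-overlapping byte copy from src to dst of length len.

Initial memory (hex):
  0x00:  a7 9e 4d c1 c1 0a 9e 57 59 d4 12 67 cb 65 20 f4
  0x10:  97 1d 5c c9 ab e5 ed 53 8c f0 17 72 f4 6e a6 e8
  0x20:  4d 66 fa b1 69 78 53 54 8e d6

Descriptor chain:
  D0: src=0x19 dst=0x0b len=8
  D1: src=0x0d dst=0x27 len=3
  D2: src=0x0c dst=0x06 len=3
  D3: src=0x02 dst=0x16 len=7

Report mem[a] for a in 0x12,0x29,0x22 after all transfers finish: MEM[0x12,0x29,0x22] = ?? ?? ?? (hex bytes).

[0] 0x19->0x0b len=8 : f0 17 72 f4 6e a6 e8 4d
[1] 0x0d->0x27 len=3 : 72 f4 6e
[2] 0x0c->0x06 len=3 : 17 72 f4
[3] 0x02->0x16 len=7 : 4d c1 c1 0a 17 72 f4
query mem[0x12]=0x4d, mem[0x29]=0x6e, mem[0x22]=0xfa

MEM[0x12,0x29,0x22] = 4d 6e fa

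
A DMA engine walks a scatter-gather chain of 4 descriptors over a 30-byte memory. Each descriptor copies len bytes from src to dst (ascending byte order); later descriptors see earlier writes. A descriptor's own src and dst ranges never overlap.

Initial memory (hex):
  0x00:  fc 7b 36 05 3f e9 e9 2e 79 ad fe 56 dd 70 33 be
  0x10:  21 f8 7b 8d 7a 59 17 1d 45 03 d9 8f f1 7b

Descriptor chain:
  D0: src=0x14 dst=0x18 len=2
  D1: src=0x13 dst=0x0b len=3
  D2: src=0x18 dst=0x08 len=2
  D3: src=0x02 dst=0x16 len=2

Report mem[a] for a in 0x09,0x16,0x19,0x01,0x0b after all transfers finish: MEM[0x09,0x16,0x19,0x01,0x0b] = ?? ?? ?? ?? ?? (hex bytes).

MEM[0x09,0x16,0x19,0x01,0x0b] = 59 36 59 7b 8d

D0: mem[0x18..0x19] <- [7a 59]
D1: mem[0x0b..0x0d] <- [8d 7a 59]
D2: mem[0x08..0x09] <- [7a 59]
D3: mem[0x16..0x17] <- [36 05]
query mem[0x09]=0x59, mem[0x16]=0x36, mem[0x19]=0x59, mem[0x01]=0x7b, mem[0x0b]=0x8d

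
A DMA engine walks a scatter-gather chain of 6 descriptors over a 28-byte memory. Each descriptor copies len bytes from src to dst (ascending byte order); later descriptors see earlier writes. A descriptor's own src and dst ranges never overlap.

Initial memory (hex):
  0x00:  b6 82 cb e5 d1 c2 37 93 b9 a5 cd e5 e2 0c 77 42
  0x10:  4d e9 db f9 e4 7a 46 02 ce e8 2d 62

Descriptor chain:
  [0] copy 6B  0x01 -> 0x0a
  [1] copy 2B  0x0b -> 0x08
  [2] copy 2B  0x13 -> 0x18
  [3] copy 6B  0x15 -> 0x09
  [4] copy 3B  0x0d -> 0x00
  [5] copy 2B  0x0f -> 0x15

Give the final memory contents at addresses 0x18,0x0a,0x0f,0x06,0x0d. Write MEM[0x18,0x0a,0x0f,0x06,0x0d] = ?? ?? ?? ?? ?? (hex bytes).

MEM[0x18,0x0a,0x0f,0x06,0x0d] = f9 46 37 37 e4

D0: mem[0x0a..0x0f] <- [82 cb e5 d1 c2 37]
D1: mem[0x08..0x09] <- [cb e5]
D2: mem[0x18..0x19] <- [f9 e4]
D3: mem[0x09..0x0e] <- [7a 46 02 f9 e4 2d]
D4: mem[0x00..0x02] <- [e4 2d 37]
D5: mem[0x15..0x16] <- [37 4d]
query mem[0x18]=0xf9, mem[0x0a]=0x46, mem[0x0f]=0x37, mem[0x06]=0x37, mem[0x0d]=0xe4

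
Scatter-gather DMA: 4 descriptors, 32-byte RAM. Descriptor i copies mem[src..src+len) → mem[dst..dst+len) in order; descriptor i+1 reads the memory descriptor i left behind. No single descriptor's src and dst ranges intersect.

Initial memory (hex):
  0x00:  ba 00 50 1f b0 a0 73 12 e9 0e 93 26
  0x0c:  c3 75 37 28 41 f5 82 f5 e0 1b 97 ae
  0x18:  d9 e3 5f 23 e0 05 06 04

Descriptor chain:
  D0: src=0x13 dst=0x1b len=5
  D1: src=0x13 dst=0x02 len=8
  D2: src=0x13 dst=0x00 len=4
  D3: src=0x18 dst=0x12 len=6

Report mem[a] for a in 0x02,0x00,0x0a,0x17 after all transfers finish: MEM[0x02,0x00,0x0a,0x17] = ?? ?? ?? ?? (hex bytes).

MEM[0x02,0x00,0x0a,0x17] = 1b f5 93 1b

#0 dst[0x1b+5] := {0xf5,0xe0,0x1b,0x97,0xae}
#1 dst[0x02+8] := {0xf5,0xe0,0x1b,0x97,0xae,0xd9,0xe3,0x5f}
#2 dst[0x00+4] := {0xf5,0xe0,0x1b,0x97}
#3 dst[0x12+6] := {0xd9,0xe3,0x5f,0xf5,0xe0,0x1b}
query mem[0x02]=0x1b, mem[0x00]=0xf5, mem[0x0a]=0x93, mem[0x17]=0x1b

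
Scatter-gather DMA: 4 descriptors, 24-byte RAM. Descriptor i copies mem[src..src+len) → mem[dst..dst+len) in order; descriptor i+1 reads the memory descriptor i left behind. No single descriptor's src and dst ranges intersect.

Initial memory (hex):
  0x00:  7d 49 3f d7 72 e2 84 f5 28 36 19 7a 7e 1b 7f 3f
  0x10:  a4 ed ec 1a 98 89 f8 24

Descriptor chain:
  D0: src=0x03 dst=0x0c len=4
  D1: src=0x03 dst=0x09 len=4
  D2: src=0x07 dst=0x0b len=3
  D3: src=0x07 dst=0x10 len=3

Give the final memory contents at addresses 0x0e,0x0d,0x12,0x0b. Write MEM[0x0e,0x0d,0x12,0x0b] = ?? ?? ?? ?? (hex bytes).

MEM[0x0e,0x0d,0x12,0x0b] = e2 d7 d7 f5

  after D0: wrote 4B at 0x0c = d772e284
  after D1: wrote 4B at 0x09 = d772e284
  after D2: wrote 3B at 0x0b = f528d7
  after D3: wrote 3B at 0x10 = f528d7
query mem[0x0e]=0xe2, mem[0x0d]=0xd7, mem[0x12]=0xd7, mem[0x0b]=0xf5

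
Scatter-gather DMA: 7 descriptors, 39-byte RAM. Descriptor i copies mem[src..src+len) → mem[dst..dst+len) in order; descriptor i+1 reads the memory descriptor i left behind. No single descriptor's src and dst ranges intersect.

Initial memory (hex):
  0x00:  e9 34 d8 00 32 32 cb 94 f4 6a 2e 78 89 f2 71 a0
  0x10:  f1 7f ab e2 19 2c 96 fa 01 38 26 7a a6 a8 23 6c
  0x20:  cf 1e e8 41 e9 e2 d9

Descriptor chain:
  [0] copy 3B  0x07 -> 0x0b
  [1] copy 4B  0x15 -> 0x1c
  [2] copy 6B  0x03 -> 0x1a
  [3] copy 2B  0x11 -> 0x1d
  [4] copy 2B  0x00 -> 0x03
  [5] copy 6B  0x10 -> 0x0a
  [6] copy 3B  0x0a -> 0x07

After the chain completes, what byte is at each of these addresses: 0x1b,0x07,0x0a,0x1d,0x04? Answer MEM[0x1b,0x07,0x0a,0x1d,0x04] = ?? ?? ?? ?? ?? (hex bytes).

MEM[0x1b,0x07,0x0a,0x1d,0x04] = 32 f1 f1 7f 34

[0] 0x07->0x0b len=3 : 94 f4 6a
[1] 0x15->0x1c len=4 : 2c 96 fa 01
[2] 0x03->0x1a len=6 : 00 32 32 cb 94 f4
[3] 0x11->0x1d len=2 : 7f ab
[4] 0x00->0x03 len=2 : e9 34
[5] 0x10->0x0a len=6 : f1 7f ab e2 19 2c
[6] 0x0a->0x07 len=3 : f1 7f ab
query mem[0x1b]=0x32, mem[0x07]=0xf1, mem[0x0a]=0xf1, mem[0x1d]=0x7f, mem[0x04]=0x34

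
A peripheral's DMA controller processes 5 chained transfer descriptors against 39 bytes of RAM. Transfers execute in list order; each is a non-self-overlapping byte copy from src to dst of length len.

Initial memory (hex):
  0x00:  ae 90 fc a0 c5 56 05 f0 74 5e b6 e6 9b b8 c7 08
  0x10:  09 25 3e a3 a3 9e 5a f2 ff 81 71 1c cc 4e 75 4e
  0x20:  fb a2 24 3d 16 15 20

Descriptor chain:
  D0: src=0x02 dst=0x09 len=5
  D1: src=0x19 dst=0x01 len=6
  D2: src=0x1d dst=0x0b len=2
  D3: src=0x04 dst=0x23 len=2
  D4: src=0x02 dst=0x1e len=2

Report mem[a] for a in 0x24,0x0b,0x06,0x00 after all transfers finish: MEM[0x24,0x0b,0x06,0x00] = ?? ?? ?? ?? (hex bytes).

MEM[0x24,0x0b,0x06,0x00] = 4e 4e 75 ae

[0] 0x02->0x09 len=5 : fc a0 c5 56 05
[1] 0x19->0x01 len=6 : 81 71 1c cc 4e 75
[2] 0x1d->0x0b len=2 : 4e 75
[3] 0x04->0x23 len=2 : cc 4e
[4] 0x02->0x1e len=2 : 71 1c
query mem[0x24]=0x4e, mem[0x0b]=0x4e, mem[0x06]=0x75, mem[0x00]=0xae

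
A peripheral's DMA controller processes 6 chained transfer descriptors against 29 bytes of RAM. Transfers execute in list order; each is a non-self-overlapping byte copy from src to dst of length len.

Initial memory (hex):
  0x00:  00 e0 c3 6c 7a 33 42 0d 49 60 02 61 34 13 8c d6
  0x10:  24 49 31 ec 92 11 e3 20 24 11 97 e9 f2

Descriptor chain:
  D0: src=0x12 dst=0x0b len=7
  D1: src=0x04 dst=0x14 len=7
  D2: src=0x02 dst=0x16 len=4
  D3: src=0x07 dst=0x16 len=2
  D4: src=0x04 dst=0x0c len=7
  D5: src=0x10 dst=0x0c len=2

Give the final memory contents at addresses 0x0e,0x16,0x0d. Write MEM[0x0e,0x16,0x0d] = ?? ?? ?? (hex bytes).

MEM[0x0e,0x16,0x0d] = 42 0d 60

D0: mem[0x0b..0x11] <- [31 ec 92 11 e3 20 24]
D1: mem[0x14..0x1a] <- [7a 33 42 0d 49 60 02]
D2: mem[0x16..0x19] <- [c3 6c 7a 33]
D3: mem[0x16..0x17] <- [0d 49]
D4: mem[0x0c..0x12] <- [7a 33 42 0d 49 60 02]
D5: mem[0x0c..0x0d] <- [49 60]
query mem[0x0e]=0x42, mem[0x16]=0x0d, mem[0x0d]=0x60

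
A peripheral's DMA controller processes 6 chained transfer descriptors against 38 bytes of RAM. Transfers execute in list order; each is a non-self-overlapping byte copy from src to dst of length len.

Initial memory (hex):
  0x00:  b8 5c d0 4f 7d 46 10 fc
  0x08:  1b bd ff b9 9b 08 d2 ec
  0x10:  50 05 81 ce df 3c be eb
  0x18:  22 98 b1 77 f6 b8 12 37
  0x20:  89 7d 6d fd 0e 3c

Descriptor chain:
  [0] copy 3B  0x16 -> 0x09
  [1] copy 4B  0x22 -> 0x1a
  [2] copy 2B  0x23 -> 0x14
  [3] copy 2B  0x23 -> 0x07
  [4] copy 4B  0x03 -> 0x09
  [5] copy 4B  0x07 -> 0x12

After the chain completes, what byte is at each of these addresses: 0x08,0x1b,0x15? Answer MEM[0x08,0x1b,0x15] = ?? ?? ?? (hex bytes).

MEM[0x08,0x1b,0x15] = 0e fd 7d

#0 dst[0x09+3] := {0xbe,0xeb,0x22}
#1 dst[0x1a+4] := {0x6d,0xfd,0x0e,0x3c}
#2 dst[0x14+2] := {0xfd,0x0e}
#3 dst[0x07+2] := {0xfd,0x0e}
#4 dst[0x09+4] := {0x4f,0x7d,0x46,0x10}
#5 dst[0x12+4] := {0xfd,0x0e,0x4f,0x7d}
query mem[0x08]=0x0e, mem[0x1b]=0xfd, mem[0x15]=0x7d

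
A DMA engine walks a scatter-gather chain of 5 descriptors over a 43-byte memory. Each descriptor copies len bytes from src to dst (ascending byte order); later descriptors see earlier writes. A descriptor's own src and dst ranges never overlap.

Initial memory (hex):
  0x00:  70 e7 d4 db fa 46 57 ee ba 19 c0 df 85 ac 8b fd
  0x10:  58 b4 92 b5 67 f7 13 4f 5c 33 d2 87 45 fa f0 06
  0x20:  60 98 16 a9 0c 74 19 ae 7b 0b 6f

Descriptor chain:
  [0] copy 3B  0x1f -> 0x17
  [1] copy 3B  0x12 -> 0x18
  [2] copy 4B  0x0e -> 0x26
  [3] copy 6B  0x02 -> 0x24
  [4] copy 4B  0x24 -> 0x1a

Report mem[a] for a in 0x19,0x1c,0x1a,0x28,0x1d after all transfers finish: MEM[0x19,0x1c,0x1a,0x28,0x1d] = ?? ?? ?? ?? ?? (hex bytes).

[0] 0x1f->0x17 len=3 : 06 60 98
[1] 0x12->0x18 len=3 : 92 b5 67
[2] 0x0e->0x26 len=4 : 8b fd 58 b4
[3] 0x02->0x24 len=6 : d4 db fa 46 57 ee
[4] 0x24->0x1a len=4 : d4 db fa 46
query mem[0x19]=0xb5, mem[0x1c]=0xfa, mem[0x1a]=0xd4, mem[0x28]=0x57, mem[0x1d]=0x46

MEM[0x19,0x1c,0x1a,0x28,0x1d] = b5 fa d4 57 46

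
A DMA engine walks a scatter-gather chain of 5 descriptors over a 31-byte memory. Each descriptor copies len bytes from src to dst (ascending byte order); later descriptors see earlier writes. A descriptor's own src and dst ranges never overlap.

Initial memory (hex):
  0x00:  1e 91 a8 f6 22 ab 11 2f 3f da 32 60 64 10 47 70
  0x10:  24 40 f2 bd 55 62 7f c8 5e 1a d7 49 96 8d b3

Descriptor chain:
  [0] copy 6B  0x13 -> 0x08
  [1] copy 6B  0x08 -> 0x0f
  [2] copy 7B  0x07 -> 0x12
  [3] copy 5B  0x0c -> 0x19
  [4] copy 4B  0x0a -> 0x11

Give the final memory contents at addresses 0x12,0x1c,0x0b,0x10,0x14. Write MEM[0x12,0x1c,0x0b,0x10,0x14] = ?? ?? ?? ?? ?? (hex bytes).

MEM[0x12,0x1c,0x0b,0x10,0x14] = 7f bd 7f 55 5e

#0 dst[0x08+6] := {0xbd,0x55,0x62,0x7f,0xc8,0x5e}
#1 dst[0x0f+6] := {0xbd,0x55,0x62,0x7f,0xc8,0x5e}
#2 dst[0x12+7] := {0x2f,0xbd,0x55,0x62,0x7f,0xc8,0x5e}
#3 dst[0x19+5] := {0xc8,0x5e,0x47,0xbd,0x55}
#4 dst[0x11+4] := {0x62,0x7f,0xc8,0x5e}
query mem[0x12]=0x7f, mem[0x1c]=0xbd, mem[0x0b]=0x7f, mem[0x10]=0x55, mem[0x14]=0x5e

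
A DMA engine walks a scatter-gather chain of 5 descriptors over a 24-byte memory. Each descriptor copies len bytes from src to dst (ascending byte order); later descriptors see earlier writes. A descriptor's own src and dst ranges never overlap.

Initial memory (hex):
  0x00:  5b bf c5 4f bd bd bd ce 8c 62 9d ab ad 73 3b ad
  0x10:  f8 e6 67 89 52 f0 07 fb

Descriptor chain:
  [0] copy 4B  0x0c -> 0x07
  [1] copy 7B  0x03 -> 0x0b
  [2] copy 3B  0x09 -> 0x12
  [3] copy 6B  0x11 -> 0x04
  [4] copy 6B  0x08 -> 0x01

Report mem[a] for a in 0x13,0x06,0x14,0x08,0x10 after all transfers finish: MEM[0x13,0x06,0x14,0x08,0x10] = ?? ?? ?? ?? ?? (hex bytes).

MEM[0x13,0x06,0x14,0x08,0x10] = ad bd 4f f0 73

[0] 0x0c->0x07 len=4 : ad 73 3b ad
[1] 0x03->0x0b len=7 : 4f bd bd bd ad 73 3b
[2] 0x09->0x12 len=3 : 3b ad 4f
[3] 0x11->0x04 len=6 : 3b 3b ad 4f f0 07
[4] 0x08->0x01 len=6 : f0 07 ad 4f bd bd
query mem[0x13]=0xad, mem[0x06]=0xbd, mem[0x14]=0x4f, mem[0x08]=0xf0, mem[0x10]=0x73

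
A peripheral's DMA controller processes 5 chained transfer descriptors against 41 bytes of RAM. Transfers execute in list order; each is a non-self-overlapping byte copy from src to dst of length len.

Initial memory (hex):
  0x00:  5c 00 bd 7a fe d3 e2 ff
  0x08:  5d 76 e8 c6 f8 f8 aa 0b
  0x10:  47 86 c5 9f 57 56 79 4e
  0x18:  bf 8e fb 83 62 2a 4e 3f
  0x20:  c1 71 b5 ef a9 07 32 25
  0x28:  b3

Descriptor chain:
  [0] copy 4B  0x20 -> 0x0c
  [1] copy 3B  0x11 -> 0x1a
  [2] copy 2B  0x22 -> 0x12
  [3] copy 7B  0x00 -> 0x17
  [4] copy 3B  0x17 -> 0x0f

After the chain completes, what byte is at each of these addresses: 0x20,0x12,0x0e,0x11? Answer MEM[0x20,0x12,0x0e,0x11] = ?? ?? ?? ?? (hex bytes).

MEM[0x20,0x12,0x0e,0x11] = c1 b5 b5 bd

  after D0: wrote 4B at 0x0c = c171b5ef
  after D1: wrote 3B at 0x1a = 86c59f
  after D2: wrote 2B at 0x12 = b5ef
  after D3: wrote 7B at 0x17 = 5c00bd7afed3e2
  after D4: wrote 3B at 0x0f = 5c00bd
query mem[0x20]=0xc1, mem[0x12]=0xb5, mem[0x0e]=0xb5, mem[0x11]=0xbd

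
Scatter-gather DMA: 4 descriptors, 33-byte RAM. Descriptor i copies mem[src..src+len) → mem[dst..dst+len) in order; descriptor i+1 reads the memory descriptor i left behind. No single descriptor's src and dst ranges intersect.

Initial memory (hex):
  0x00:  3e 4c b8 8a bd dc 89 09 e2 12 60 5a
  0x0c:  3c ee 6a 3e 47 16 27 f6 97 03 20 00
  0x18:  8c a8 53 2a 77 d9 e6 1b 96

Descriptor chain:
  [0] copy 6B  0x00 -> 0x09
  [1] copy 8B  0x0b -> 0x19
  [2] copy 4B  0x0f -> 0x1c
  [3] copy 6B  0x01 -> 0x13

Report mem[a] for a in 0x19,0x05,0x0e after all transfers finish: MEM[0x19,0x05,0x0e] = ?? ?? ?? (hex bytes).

MEM[0x19,0x05,0x0e] = b8 dc dc

D0: mem[0x09..0x0e] <- [3e 4c b8 8a bd dc]
D1: mem[0x19..0x20] <- [b8 8a bd dc 3e 47 16 27]
D2: mem[0x1c..0x1f] <- [3e 47 16 27]
D3: mem[0x13..0x18] <- [4c b8 8a bd dc 89]
query mem[0x19]=0xb8, mem[0x05]=0xdc, mem[0x0e]=0xdc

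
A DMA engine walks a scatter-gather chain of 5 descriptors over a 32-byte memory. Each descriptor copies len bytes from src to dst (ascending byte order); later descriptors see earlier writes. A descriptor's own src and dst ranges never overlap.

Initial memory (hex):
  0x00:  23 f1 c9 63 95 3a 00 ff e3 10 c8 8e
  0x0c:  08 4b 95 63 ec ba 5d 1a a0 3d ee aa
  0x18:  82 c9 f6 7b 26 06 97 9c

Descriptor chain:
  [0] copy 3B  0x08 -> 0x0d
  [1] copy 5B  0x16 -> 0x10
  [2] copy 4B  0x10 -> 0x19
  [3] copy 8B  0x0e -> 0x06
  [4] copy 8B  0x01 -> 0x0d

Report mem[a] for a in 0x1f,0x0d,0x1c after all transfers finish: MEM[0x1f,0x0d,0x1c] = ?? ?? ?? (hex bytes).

D0: mem[0x0d..0x0f] <- [e3 10 c8]
D1: mem[0x10..0x14] <- [ee aa 82 c9 f6]
D2: mem[0x19..0x1c] <- [ee aa 82 c9]
D3: mem[0x06..0x0d] <- [10 c8 ee aa 82 c9 f6 3d]
D4: mem[0x0d..0x14] <- [f1 c9 63 95 3a 10 c8 ee]
query mem[0x1f]=0x9c, mem[0x0d]=0xf1, mem[0x1c]=0xc9

MEM[0x1f,0x0d,0x1c] = 9c f1 c9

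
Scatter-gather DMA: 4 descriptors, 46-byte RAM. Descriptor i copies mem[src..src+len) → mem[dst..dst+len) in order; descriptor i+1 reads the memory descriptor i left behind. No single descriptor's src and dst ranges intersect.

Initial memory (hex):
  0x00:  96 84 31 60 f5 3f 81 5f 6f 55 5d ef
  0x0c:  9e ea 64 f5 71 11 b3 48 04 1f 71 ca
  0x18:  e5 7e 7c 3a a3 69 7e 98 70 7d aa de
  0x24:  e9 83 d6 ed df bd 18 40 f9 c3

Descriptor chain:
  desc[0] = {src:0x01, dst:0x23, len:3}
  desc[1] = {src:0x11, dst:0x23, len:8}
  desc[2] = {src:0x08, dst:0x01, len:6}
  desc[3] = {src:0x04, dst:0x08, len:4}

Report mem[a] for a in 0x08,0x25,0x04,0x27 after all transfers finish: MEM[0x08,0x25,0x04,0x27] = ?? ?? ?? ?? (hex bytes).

MEM[0x08,0x25,0x04,0x27] = ef 48 ef 1f

#0 dst[0x23+3] := {0x84,0x31,0x60}
#1 dst[0x23+8] := {0x11,0xb3,0x48,0x04,0x1f,0x71,0xca,0xe5}
#2 dst[0x01+6] := {0x6f,0x55,0x5d,0xef,0x9e,0xea}
#3 dst[0x08+4] := {0xef,0x9e,0xea,0x5f}
query mem[0x08]=0xef, mem[0x25]=0x48, mem[0x04]=0xef, mem[0x27]=0x1f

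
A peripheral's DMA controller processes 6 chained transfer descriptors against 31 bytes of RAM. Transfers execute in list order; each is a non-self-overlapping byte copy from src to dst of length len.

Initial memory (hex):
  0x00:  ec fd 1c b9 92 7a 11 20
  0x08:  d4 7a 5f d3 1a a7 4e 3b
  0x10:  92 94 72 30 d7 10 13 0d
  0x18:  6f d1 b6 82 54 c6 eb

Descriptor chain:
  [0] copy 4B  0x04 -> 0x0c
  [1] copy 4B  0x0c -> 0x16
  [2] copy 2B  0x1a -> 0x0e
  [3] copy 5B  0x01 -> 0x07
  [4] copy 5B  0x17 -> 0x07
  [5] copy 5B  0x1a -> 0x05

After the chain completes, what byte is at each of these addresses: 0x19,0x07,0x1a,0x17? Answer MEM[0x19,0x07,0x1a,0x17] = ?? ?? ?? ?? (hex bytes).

MEM[0x19,0x07,0x1a,0x17] = 20 54 b6 7a

D0: mem[0x0c..0x0f] <- [92 7a 11 20]
D1: mem[0x16..0x19] <- [92 7a 11 20]
D2: mem[0x0e..0x0f] <- [b6 82]
D3: mem[0x07..0x0b] <- [fd 1c b9 92 7a]
D4: mem[0x07..0x0b] <- [7a 11 20 b6 82]
D5: mem[0x05..0x09] <- [b6 82 54 c6 eb]
query mem[0x19]=0x20, mem[0x07]=0x54, mem[0x1a]=0xb6, mem[0x17]=0x7a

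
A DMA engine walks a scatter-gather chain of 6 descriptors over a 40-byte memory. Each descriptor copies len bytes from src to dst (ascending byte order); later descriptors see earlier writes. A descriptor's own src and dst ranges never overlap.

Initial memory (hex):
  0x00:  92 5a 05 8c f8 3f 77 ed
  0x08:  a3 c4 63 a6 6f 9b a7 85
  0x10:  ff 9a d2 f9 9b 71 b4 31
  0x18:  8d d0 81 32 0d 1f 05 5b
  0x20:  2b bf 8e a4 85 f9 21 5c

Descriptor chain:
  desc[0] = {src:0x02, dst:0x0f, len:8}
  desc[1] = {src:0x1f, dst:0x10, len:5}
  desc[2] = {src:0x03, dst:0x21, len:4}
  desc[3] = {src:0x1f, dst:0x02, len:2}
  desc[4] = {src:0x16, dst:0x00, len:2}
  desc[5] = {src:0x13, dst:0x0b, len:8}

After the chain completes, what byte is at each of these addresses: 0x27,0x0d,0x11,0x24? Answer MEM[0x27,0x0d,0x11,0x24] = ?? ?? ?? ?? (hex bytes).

MEM[0x27,0x0d,0x11,0x24] = 5c a3 d0 77

D0: mem[0x0f..0x16] <- [05 8c f8 3f 77 ed a3 c4]
D1: mem[0x10..0x14] <- [5b 2b bf 8e a4]
D2: mem[0x21..0x24] <- [8c f8 3f 77]
D3: mem[0x02..0x03] <- [5b 2b]
D4: mem[0x00..0x01] <- [c4 31]
D5: mem[0x0b..0x12] <- [8e a4 a3 c4 31 8d d0 81]
query mem[0x27]=0x5c, mem[0x0d]=0xa3, mem[0x11]=0xd0, mem[0x24]=0x77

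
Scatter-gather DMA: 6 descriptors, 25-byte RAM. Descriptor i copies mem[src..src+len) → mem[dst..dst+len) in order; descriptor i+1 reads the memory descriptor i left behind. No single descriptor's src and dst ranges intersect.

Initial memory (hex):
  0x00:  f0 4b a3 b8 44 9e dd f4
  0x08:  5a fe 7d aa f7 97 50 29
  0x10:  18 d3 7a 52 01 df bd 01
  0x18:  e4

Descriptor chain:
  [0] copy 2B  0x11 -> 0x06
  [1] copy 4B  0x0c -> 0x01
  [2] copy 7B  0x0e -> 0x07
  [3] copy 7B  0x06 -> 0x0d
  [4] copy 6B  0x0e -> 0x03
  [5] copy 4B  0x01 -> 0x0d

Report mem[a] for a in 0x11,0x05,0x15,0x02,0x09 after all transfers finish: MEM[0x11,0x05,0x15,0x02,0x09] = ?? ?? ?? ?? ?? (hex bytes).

#0 dst[0x06+2] := {0xd3,0x7a}
#1 dst[0x01+4] := {0xf7,0x97,0x50,0x29}
#2 dst[0x07+7] := {0x50,0x29,0x18,0xd3,0x7a,0x52,0x01}
#3 dst[0x0d+7] := {0xd3,0x50,0x29,0x18,0xd3,0x7a,0x52}
#4 dst[0x03+6] := {0x50,0x29,0x18,0xd3,0x7a,0x52}
#5 dst[0x0d+4] := {0xf7,0x97,0x50,0x29}
query mem[0x11]=0xd3, mem[0x05]=0x18, mem[0x15]=0xdf, mem[0x02]=0x97, mem[0x09]=0x18

MEM[0x11,0x05,0x15,0x02,0x09] = d3 18 df 97 18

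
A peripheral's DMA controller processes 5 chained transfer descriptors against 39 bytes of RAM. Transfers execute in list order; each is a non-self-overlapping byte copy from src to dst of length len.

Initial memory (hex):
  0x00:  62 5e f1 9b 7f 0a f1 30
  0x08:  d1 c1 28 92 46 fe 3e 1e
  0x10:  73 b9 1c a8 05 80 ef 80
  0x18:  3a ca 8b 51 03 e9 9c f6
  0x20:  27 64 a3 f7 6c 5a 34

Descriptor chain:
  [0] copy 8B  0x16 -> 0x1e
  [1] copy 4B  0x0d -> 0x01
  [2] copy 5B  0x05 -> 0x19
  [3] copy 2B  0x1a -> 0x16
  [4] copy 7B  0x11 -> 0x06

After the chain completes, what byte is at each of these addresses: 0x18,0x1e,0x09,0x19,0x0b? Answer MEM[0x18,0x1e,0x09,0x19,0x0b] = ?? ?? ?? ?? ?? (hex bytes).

MEM[0x18,0x1e,0x09,0x19,0x0b] = 3a ef 05 0a f1

#0 dst[0x1e+8] := {0xef,0x80,0x3a,0xca,0x8b,0x51,0x03,0xe9}
#1 dst[0x01+4] := {0xfe,0x3e,0x1e,0x73}
#2 dst[0x19+5] := {0x0a,0xf1,0x30,0xd1,0xc1}
#3 dst[0x16+2] := {0xf1,0x30}
#4 dst[0x06+7] := {0xb9,0x1c,0xa8,0x05,0x80,0xf1,0x30}
query mem[0x18]=0x3a, mem[0x1e]=0xef, mem[0x09]=0x05, mem[0x19]=0x0a, mem[0x0b]=0xf1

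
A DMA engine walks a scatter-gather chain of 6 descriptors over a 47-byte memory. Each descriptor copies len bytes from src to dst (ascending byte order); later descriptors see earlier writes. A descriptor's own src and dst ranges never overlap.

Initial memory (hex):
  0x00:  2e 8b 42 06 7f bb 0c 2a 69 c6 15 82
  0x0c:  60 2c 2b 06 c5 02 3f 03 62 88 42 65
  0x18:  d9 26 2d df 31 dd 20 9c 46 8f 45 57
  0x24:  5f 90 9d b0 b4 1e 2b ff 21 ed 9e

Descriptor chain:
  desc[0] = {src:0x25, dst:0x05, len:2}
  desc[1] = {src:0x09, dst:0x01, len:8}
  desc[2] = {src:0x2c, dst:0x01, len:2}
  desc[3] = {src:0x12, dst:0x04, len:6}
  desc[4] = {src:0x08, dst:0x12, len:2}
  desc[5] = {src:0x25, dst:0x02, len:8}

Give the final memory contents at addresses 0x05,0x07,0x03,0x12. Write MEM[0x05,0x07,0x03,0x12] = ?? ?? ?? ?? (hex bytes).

#0 dst[0x05+2] := {0x90,0x9d}
#1 dst[0x01+8] := {0xc6,0x15,0x82,0x60,0x2c,0x2b,0x06,0xc5}
#2 dst[0x01+2] := {0x21,0xed}
#3 dst[0x04+6] := {0x3f,0x03,0x62,0x88,0x42,0x65}
#4 dst[0x12+2] := {0x42,0x65}
#5 dst[0x02+8] := {0x90,0x9d,0xb0,0xb4,0x1e,0x2b,0xff,0x21}
query mem[0x05]=0xb4, mem[0x07]=0x2b, mem[0x03]=0x9d, mem[0x12]=0x42

MEM[0x05,0x07,0x03,0x12] = b4 2b 9d 42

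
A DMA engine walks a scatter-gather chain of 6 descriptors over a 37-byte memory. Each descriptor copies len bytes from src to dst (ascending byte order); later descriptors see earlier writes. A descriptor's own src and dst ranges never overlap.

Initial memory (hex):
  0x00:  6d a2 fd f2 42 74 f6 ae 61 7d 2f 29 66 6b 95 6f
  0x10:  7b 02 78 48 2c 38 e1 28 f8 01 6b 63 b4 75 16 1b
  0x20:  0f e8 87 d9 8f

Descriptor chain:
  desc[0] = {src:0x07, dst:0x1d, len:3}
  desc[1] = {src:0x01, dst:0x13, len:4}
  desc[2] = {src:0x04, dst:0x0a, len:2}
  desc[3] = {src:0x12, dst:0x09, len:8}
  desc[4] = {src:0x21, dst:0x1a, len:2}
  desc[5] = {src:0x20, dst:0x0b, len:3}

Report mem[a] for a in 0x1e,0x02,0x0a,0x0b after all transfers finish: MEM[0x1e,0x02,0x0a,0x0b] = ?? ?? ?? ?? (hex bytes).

MEM[0x1e,0x02,0x0a,0x0b] = 61 fd a2 0f

D0: mem[0x1d..0x1f] <- [ae 61 7d]
D1: mem[0x13..0x16] <- [a2 fd f2 42]
D2: mem[0x0a..0x0b] <- [42 74]
D3: mem[0x09..0x10] <- [78 a2 fd f2 42 28 f8 01]
D4: mem[0x1a..0x1b] <- [e8 87]
D5: mem[0x0b..0x0d] <- [0f e8 87]
query mem[0x1e]=0x61, mem[0x02]=0xfd, mem[0x0a]=0xa2, mem[0x0b]=0x0f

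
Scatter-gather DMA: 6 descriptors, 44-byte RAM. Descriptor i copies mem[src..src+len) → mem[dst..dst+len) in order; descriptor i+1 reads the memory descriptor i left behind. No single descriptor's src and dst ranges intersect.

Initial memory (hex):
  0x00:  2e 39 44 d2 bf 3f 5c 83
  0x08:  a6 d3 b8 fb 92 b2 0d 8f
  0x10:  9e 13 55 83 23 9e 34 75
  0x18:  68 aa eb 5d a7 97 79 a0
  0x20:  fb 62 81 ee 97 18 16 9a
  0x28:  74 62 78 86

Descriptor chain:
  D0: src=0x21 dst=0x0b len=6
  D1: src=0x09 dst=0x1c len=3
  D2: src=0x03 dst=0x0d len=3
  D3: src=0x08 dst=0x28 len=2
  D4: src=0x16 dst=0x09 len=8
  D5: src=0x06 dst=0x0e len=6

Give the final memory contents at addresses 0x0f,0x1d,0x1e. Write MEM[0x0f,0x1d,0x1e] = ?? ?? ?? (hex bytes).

MEM[0x0f,0x1d,0x1e] = 83 b8 62

D0: mem[0x0b..0x10] <- [62 81 ee 97 18 16]
D1: mem[0x1c..0x1e] <- [d3 b8 62]
D2: mem[0x0d..0x0f] <- [d2 bf 3f]
D3: mem[0x28..0x29] <- [a6 d3]
D4: mem[0x09..0x10] <- [34 75 68 aa eb 5d d3 b8]
D5: mem[0x0e..0x13] <- [5c 83 a6 34 75 68]
query mem[0x0f]=0x83, mem[0x1d]=0xb8, mem[0x1e]=0x62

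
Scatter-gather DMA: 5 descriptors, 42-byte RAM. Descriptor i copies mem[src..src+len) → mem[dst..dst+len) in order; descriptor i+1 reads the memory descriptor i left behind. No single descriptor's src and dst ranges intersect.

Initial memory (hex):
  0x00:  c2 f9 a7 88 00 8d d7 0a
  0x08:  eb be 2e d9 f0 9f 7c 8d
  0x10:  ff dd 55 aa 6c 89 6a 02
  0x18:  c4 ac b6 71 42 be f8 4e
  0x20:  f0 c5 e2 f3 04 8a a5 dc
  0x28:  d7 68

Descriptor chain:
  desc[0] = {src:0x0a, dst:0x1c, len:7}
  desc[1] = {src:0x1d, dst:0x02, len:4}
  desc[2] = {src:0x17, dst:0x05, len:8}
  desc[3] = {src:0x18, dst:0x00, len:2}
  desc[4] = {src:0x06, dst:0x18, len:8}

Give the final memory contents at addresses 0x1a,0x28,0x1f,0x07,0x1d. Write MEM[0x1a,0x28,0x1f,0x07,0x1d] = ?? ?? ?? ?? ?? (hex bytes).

MEM[0x1a,0x28,0x1f,0x07,0x1d] = b6 d7 9f ac d9

#0 dst[0x1c+7] := {0x2e,0xd9,0xf0,0x9f,0x7c,0x8d,0xff}
#1 dst[0x02+4] := {0xd9,0xf0,0x9f,0x7c}
#2 dst[0x05+8] := {0x02,0xc4,0xac,0xb6,0x71,0x2e,0xd9,0xf0}
#3 dst[0x00+2] := {0xc4,0xac}
#4 dst[0x18+8] := {0xc4,0xac,0xb6,0x71,0x2e,0xd9,0xf0,0x9f}
query mem[0x1a]=0xb6, mem[0x28]=0xd7, mem[0x1f]=0x9f, mem[0x07]=0xac, mem[0x1d]=0xd9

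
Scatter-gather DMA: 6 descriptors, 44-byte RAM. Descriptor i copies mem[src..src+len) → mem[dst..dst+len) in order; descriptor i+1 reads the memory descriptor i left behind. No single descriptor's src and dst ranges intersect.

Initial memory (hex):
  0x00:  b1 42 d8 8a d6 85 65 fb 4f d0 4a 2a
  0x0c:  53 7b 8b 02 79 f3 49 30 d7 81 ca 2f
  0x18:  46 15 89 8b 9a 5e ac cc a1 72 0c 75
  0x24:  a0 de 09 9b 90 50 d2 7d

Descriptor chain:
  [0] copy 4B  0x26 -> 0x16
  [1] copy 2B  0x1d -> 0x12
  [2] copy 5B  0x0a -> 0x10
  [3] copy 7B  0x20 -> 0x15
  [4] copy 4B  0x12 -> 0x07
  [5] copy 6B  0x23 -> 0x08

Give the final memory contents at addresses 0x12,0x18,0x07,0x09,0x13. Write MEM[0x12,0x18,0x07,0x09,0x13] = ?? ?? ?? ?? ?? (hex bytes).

MEM[0x12,0x18,0x07,0x09,0x13] = 53 75 53 a0 7b

#0 dst[0x16+4] := {0x09,0x9b,0x90,0x50}
#1 dst[0x12+2] := {0x5e,0xac}
#2 dst[0x10+5] := {0x4a,0x2a,0x53,0x7b,0x8b}
#3 dst[0x15+7] := {0xa1,0x72,0x0c,0x75,0xa0,0xde,0x09}
#4 dst[0x07+4] := {0x53,0x7b,0x8b,0xa1}
#5 dst[0x08+6] := {0x75,0xa0,0xde,0x09,0x9b,0x90}
query mem[0x12]=0x53, mem[0x18]=0x75, mem[0x07]=0x53, mem[0x09]=0xa0, mem[0x13]=0x7b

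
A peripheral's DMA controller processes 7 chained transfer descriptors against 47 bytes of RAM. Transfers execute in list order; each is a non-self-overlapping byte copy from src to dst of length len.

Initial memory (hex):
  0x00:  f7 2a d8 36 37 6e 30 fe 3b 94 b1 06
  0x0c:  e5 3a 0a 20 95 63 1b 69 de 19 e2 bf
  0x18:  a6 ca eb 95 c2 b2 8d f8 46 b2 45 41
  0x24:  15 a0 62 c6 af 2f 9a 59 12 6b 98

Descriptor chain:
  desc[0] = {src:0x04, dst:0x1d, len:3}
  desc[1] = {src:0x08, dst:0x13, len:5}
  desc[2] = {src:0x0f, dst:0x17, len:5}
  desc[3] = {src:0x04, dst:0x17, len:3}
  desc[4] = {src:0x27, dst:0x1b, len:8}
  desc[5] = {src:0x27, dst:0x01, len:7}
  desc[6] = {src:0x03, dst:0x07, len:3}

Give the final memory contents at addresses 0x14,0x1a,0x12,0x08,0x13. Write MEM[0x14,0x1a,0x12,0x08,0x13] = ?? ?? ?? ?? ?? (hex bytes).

MEM[0x14,0x1a,0x12,0x08,0x13] = 94 1b 1b 9a 3b

  after D0: wrote 3B at 0x1d = 376e30
  after D1: wrote 5B at 0x13 = 3b94b106e5
  after D2: wrote 5B at 0x17 = 2095631b3b
  after D3: wrote 3B at 0x17 = 376e30
  after D4: wrote 8B at 0x1b = c6af2f9a59126b98
  after D5: wrote 7B at 0x01 = c6af2f9a59126b
  after D6: wrote 3B at 0x07 = 2f9a59
query mem[0x14]=0x94, mem[0x1a]=0x1b, mem[0x12]=0x1b, mem[0x08]=0x9a, mem[0x13]=0x3b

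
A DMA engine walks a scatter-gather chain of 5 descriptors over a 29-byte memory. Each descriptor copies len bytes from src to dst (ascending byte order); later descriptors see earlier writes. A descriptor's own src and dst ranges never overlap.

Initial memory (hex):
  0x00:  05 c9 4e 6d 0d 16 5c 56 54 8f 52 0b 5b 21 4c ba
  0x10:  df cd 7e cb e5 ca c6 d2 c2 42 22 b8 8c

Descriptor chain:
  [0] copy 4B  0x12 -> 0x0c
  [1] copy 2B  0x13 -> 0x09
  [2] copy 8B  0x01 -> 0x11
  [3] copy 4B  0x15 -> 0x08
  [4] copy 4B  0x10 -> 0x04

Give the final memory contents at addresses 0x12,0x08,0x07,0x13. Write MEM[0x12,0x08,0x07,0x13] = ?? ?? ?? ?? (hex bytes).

MEM[0x12,0x08,0x07,0x13] = 4e 16 6d 6d

[0] 0x12->0x0c len=4 : 7e cb e5 ca
[1] 0x13->0x09 len=2 : cb e5
[2] 0x01->0x11 len=8 : c9 4e 6d 0d 16 5c 56 54
[3] 0x15->0x08 len=4 : 16 5c 56 54
[4] 0x10->0x04 len=4 : df c9 4e 6d
query mem[0x12]=0x4e, mem[0x08]=0x16, mem[0x07]=0x6d, mem[0x13]=0x6d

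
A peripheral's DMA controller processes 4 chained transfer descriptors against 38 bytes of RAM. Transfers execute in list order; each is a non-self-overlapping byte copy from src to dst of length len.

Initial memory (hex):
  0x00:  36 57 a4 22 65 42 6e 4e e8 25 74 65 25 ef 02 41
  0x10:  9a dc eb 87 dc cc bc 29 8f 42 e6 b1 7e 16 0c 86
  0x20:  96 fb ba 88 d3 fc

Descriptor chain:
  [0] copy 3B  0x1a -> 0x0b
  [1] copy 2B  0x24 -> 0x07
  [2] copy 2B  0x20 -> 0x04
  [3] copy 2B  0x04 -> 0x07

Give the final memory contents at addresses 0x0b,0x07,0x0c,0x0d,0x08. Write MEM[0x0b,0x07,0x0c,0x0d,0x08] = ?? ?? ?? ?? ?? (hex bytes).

D0: mem[0x0b..0x0d] <- [e6 b1 7e]
D1: mem[0x07..0x08] <- [d3 fc]
D2: mem[0x04..0x05] <- [96 fb]
D3: mem[0x07..0x08] <- [96 fb]
query mem[0x0b]=0xe6, mem[0x07]=0x96, mem[0x0c]=0xb1, mem[0x0d]=0x7e, mem[0x08]=0xfb

MEM[0x0b,0x07,0x0c,0x0d,0x08] = e6 96 b1 7e fb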